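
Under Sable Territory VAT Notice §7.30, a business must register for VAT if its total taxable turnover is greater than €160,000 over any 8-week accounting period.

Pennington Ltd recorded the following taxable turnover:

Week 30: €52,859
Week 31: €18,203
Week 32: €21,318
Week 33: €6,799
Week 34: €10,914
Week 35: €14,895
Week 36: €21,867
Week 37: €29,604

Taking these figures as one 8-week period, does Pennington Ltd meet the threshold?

Yes

Total taxable turnover: €52,859 + €18,203 + €21,318 + €6,799 + €10,914 + €14,895 + €21,867 + €29,604 = €176,459.
€176,459 > €160,000, so the threshold is exceeded.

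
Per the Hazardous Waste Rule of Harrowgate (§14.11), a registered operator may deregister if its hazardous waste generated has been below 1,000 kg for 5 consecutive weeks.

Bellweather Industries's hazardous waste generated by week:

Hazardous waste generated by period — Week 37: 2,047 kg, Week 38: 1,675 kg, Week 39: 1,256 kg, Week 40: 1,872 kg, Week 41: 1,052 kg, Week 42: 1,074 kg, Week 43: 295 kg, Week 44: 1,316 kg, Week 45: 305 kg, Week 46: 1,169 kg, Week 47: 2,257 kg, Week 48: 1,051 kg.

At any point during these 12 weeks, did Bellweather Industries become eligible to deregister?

No

Weeks below 1,000 kg: Week 43, Week 45.
Longest run of consecutive weeks below the threshold: 1.
1 < 5, so Bellweather Industries never became eligible.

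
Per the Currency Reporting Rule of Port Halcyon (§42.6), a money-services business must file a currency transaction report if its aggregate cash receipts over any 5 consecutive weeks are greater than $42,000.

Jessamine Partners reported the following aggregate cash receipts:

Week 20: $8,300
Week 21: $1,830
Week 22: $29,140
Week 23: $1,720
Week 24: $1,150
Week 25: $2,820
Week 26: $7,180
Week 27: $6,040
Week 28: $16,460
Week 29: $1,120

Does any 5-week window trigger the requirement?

Week 20–Week 24: $8,300 + $1,830 + $29,140 + $1,720 + $1,150 = $42,140 (over)
Week 21–Week 25: $1,830 + $29,140 + $1,720 + $1,150 + $2,820 = $36,660 (under)
Week 22–Week 26: $29,140 + $1,720 + $1,150 + $2,820 + $7,180 = $42,010 (over)
Week 23–Week 27: $1,720 + $1,150 + $2,820 + $7,180 + $6,040 = $18,910 (under)
Week 24–Week 28: $1,150 + $2,820 + $7,180 + $6,040 + $16,460 = $33,650 (under)
Week 25–Week 29: $2,820 + $7,180 + $6,040 + $16,460 + $1,120 = $33,620 (under)
At least one window exceeds $42,000.

Yes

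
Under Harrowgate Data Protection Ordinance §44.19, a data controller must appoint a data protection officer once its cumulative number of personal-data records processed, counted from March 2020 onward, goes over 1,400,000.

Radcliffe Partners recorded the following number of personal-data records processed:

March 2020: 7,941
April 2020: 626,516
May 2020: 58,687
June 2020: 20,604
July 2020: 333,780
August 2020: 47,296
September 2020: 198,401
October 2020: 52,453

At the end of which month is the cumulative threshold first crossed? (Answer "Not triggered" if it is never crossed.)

Not triggered

Through March 2020: 7,941
Through April 2020: 634,457
Through May 2020: 693,144
Through June 2020: 713,748
Through July 2020: 1,047,528
Through August 2020: 1,094,824
Through September 2020: 1,293,225
Through October 2020: 1,345,678
Final cumulative total 1,345,678 ≤ 1,400,000; the threshold is never exceeded.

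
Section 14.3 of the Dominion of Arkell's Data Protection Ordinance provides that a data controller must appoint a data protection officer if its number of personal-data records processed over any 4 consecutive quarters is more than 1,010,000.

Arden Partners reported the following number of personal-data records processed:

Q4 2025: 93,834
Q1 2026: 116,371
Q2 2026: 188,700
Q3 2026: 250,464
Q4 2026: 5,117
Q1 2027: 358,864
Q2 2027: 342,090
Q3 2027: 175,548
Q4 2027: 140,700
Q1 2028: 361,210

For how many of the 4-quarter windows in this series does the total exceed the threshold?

Q4 2025–Q3 2026: 93,834 + 116,371 + 188,700 + 250,464 = 649,369 (under)
Q1 2026–Q4 2026: 116,371 + 188,700 + 250,464 + 5,117 = 560,652 (under)
Q2 2026–Q1 2027: 188,700 + 250,464 + 5,117 + 358,864 = 803,145 (under)
Q3 2026–Q2 2027: 250,464 + 5,117 + 358,864 + 342,090 = 956,535 (under)
Q4 2026–Q3 2027: 5,117 + 358,864 + 342,090 + 175,548 = 881,619 (under)
Q1 2027–Q4 2027: 358,864 + 342,090 + 175,548 + 140,700 = 1,017,202 (over)
Q2 2027–Q1 2028: 342,090 + 175,548 + 140,700 + 361,210 = 1,019,548 (over)
2 windows exceed the threshold.

2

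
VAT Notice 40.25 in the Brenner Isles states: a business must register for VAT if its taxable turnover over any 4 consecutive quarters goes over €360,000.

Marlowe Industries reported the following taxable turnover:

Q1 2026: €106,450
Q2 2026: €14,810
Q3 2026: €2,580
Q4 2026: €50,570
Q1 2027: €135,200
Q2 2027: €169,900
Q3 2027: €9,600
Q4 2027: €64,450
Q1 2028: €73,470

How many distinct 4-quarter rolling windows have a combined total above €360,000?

Q1 2026–Q4 2026: €106,450 + €14,810 + €2,580 + €50,570 = €174,410 (under)
Q2 2026–Q1 2027: €14,810 + €2,580 + €50,570 + €135,200 = €203,160 (under)
Q3 2026–Q2 2027: €2,580 + €50,570 + €135,200 + €169,900 = €358,250 (under)
Q4 2026–Q3 2027: €50,570 + €135,200 + €169,900 + €9,600 = €365,270 (over)
Q1 2027–Q4 2027: €135,200 + €169,900 + €9,600 + €64,450 = €379,150 (over)
Q2 2027–Q1 2028: €169,900 + €9,600 + €64,450 + €73,470 = €317,420 (under)
2 windows exceed the threshold.

2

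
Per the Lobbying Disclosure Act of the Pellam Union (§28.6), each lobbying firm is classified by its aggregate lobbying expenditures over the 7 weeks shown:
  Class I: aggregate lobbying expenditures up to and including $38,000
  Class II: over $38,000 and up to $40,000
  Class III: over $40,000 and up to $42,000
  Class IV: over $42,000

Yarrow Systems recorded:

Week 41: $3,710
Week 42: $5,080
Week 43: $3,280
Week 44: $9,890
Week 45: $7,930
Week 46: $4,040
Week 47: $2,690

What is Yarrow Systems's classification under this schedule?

Aggregate lobbying expenditures: $3,710 + $5,080 + $3,280 + $9,890 + $7,930 + $4,040 + $2,690 = $36,620.
$36,620 ≤ $38,000, so Class I applies.

Class I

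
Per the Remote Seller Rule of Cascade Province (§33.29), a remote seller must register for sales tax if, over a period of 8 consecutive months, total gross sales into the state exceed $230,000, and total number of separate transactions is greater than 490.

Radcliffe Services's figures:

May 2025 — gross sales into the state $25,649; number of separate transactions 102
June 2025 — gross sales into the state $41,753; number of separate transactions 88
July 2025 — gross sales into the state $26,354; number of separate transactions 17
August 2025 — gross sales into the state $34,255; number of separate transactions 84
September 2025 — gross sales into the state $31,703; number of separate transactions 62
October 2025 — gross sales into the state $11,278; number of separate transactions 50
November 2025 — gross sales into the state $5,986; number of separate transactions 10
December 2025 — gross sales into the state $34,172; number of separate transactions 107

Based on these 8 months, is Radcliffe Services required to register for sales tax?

Total gross sales into the state: $25,649 + $41,753 + $26,354 + $34,255 + $31,703 + $11,278 + $5,986 + $34,172 = $211,150 (≤ $230,000).
Total number of separate transactions: 102 + 88 + 17 + 84 + 62 + 50 + 10 + 107 = 520 (> 490).
The test is 'and': the rule requires both, and at least one is not exceeded.

No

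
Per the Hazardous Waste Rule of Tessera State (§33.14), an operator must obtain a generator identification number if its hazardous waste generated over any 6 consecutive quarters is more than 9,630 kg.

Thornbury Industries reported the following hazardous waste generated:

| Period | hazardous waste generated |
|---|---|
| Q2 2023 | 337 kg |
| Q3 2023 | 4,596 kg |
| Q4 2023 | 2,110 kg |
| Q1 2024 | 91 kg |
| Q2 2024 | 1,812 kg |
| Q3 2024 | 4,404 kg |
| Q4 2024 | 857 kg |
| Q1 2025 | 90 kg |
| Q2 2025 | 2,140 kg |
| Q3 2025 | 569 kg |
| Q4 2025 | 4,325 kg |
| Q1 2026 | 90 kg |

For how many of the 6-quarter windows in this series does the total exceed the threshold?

4

Q2 2023–Q3 2024: 337 kg + 4,596 kg + 2,110 kg + 91 kg + 1,812 kg + 4,404 kg = 13,350 kg (over)
Q3 2023–Q4 2024: 4,596 kg + 2,110 kg + 91 kg + 1,812 kg + 4,404 kg + 857 kg = 13,870 kg (over)
Q4 2023–Q1 2025: 2,110 kg + 91 kg + 1,812 kg + 4,404 kg + 857 kg + 90 kg = 9,364 kg (under)
Q1 2024–Q2 2025: 91 kg + 1,812 kg + 4,404 kg + 857 kg + 90 kg + 2,140 kg = 9,394 kg (under)
Q2 2024–Q3 2025: 1,812 kg + 4,404 kg + 857 kg + 90 kg + 2,140 kg + 569 kg = 9,872 kg (over)
Q3 2024–Q4 2025: 4,404 kg + 857 kg + 90 kg + 2,140 kg + 569 kg + 4,325 kg = 12,385 kg (over)
Q4 2024–Q1 2026: 857 kg + 90 kg + 2,140 kg + 569 kg + 4,325 kg + 90 kg = 8,071 kg (under)
4 windows exceed the threshold.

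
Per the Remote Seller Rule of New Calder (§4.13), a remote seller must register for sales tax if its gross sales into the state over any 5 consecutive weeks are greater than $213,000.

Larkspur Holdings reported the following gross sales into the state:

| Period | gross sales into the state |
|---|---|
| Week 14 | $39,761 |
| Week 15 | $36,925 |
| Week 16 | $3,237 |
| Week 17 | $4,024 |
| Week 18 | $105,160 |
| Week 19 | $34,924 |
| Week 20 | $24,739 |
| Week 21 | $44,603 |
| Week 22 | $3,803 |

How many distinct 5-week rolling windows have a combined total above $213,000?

2

Week 14–Week 18: $39,761 + $36,925 + $3,237 + $4,024 + $105,160 = $189,107 (under)
Week 15–Week 19: $36,925 + $3,237 + $4,024 + $105,160 + $34,924 = $184,270 (under)
Week 16–Week 20: $3,237 + $4,024 + $105,160 + $34,924 + $24,739 = $172,084 (under)
Week 17–Week 21: $4,024 + $105,160 + $34,924 + $24,739 + $44,603 = $213,450 (over)
Week 18–Week 22: $105,160 + $34,924 + $24,739 + $44,603 + $3,803 = $213,229 (over)
2 windows exceed the threshold.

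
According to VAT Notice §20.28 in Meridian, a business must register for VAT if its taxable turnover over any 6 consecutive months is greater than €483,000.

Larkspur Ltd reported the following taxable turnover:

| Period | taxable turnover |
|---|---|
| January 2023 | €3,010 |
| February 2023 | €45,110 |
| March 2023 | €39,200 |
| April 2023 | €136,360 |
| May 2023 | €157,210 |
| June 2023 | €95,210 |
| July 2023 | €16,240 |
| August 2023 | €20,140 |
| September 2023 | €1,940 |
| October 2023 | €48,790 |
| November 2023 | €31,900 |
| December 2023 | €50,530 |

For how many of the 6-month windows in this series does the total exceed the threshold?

January 2023–June 2023: €3,010 + €45,110 + €39,200 + €136,360 + €157,210 + €95,210 = €476,100 (under)
February 2023–July 2023: €45,110 + €39,200 + €136,360 + €157,210 + €95,210 + €16,240 = €489,330 (over)
March 2023–August 2023: €39,200 + €136,360 + €157,210 + €95,210 + €16,240 + €20,140 = €464,360 (under)
April 2023–September 2023: €136,360 + €157,210 + €95,210 + €16,240 + €20,140 + €1,940 = €427,100 (under)
May 2023–October 2023: €157,210 + €95,210 + €16,240 + €20,140 + €1,940 + €48,790 = €339,530 (under)
June 2023–November 2023: €95,210 + €16,240 + €20,140 + €1,940 + €48,790 + €31,900 = €214,220 (under)
July 2023–December 2023: €16,240 + €20,140 + €1,940 + €48,790 + €31,900 + €50,530 = €169,540 (under)
1 window exceeds the threshold.

1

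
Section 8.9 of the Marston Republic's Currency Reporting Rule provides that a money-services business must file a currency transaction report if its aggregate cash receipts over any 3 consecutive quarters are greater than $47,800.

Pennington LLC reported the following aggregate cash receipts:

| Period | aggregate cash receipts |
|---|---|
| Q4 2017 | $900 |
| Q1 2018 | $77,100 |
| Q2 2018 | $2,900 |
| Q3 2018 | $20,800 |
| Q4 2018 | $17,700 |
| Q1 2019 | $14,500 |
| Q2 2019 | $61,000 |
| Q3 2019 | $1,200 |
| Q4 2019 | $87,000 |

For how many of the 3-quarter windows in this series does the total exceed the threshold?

6

Q4 2017–Q2 2018: $900 + $77,100 + $2,900 = $80,900 (over)
Q1 2018–Q3 2018: $77,100 + $2,900 + $20,800 = $100,800 (over)
Q2 2018–Q4 2018: $2,900 + $20,800 + $17,700 = $41,400 (under)
Q3 2018–Q1 2019: $20,800 + $17,700 + $14,500 = $53,000 (over)
Q4 2018–Q2 2019: $17,700 + $14,500 + $61,000 = $93,200 (over)
Q1 2019–Q3 2019: $14,500 + $61,000 + $1,200 = $76,700 (over)
Q2 2019–Q4 2019: $61,000 + $1,200 + $87,000 = $149,200 (over)
6 windows exceed the threshold.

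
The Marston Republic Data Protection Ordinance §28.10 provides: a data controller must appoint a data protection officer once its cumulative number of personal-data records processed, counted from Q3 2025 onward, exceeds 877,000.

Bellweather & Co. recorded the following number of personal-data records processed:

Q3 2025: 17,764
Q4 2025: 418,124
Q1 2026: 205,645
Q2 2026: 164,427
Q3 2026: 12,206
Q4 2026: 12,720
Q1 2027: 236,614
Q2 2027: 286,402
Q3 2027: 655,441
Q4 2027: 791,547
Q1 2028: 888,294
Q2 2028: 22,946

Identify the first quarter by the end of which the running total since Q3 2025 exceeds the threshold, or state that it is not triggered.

Through Q3 2025: 17,764
Through Q4 2025: 435,888
Through Q1 2026: 641,533
Through Q2 2026: 805,960
Through Q3 2026: 818,166
Through Q4 2026: 830,886
Through Q1 2027: 1,067,500 ← exceeds threshold

Q1 2027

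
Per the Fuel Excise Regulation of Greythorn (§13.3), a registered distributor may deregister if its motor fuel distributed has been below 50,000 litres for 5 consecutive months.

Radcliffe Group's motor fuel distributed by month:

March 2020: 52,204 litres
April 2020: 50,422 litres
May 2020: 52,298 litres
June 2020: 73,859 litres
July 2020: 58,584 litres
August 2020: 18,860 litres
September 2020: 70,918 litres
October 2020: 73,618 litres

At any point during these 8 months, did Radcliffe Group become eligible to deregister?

No

Months below 50,000 litres: August 2020.
Longest run of consecutive months below the threshold: 1.
1 < 5, so Radcliffe Group never became eligible.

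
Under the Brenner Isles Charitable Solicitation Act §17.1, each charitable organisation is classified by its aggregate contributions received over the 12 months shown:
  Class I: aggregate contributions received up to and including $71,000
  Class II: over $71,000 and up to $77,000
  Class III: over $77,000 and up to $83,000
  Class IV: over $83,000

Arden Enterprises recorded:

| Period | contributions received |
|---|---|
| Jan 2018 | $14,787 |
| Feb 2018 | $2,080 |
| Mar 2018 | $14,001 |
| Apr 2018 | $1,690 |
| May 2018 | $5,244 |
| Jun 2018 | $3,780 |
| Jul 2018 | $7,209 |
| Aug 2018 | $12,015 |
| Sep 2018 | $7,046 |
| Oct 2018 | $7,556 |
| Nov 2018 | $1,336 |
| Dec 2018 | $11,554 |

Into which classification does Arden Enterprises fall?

Class IV

Aggregate contributions received: $14,787 + $2,080 + $14,001 + $1,690 + $5,244 + $3,780 + $7,209 + $12,015 + $7,046 + $7,556 + $1,336 + $11,554 = $88,298.
$88,298 > $83,000, so Class IV applies.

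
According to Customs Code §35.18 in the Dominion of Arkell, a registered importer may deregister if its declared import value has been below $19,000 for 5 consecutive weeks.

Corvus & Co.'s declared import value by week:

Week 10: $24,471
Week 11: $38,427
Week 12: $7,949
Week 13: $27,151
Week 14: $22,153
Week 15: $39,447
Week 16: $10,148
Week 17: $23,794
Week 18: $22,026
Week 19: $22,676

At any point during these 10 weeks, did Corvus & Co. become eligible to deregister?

Weeks below $19,000: Week 12, Week 16.
Longest run of consecutive weeks below the threshold: 1.
1 < 5, so Corvus & Co. never became eligible.

No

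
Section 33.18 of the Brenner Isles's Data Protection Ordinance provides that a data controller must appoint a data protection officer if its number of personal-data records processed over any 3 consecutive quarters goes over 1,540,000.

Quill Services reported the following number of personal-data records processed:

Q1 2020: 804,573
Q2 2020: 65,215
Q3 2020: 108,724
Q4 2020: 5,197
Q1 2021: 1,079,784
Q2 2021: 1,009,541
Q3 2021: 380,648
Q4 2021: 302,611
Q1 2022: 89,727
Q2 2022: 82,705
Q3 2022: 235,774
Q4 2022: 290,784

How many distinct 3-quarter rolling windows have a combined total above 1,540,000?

Q1 2020–Q3 2020: 804,573 + 65,215 + 108,724 = 978,512 (under)
Q2 2020–Q4 2020: 65,215 + 108,724 + 5,197 = 179,136 (under)
Q3 2020–Q1 2021: 108,724 + 5,197 + 1,079,784 = 1,193,705 (under)
Q4 2020–Q2 2021: 5,197 + 1,079,784 + 1,009,541 = 2,094,522 (over)
Q1 2021–Q3 2021: 1,079,784 + 1,009,541 + 380,648 = 2,469,973 (over)
Q2 2021–Q4 2021: 1,009,541 + 380,648 + 302,611 = 1,692,800 (over)
Q3 2021–Q1 2022: 380,648 + 302,611 + 89,727 = 772,986 (under)
Q4 2021–Q2 2022: 302,611 + 89,727 + 82,705 = 475,043 (under)
Q1 2022–Q3 2022: 89,727 + 82,705 + 235,774 = 408,206 (under)
Q2 2022–Q4 2022: 82,705 + 235,774 + 290,784 = 609,263 (under)
3 windows exceed the threshold.

3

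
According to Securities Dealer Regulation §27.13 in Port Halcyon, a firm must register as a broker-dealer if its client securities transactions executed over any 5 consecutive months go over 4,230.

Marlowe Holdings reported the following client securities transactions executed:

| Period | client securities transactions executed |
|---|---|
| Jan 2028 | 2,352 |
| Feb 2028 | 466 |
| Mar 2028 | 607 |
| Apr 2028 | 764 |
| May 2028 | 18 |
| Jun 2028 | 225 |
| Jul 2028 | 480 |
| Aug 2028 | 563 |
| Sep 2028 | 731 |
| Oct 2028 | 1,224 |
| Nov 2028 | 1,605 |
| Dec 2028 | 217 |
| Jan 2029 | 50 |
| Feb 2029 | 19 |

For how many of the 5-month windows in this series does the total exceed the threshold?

2

Jan 2028–May 2028: 2,352 + 466 + 607 + 764 + 18 = 4,207 (under)
Feb 2028–Jun 2028: 466 + 607 + 764 + 18 + 225 = 2,080 (under)
Mar 2028–Jul 2028: 607 + 764 + 18 + 225 + 480 = 2,094 (under)
Apr 2028–Aug 2028: 764 + 18 + 225 + 480 + 563 = 2,050 (under)
May 2028–Sep 2028: 18 + 225 + 480 + 563 + 731 = 2,017 (under)
Jun 2028–Oct 2028: 225 + 480 + 563 + 731 + 1,224 = 3,223 (under)
Jul 2028–Nov 2028: 480 + 563 + 731 + 1,224 + 1,605 = 4,603 (over)
Aug 2028–Dec 2028: 563 + 731 + 1,224 + 1,605 + 217 = 4,340 (over)
Sep 2028–Jan 2029: 731 + 1,224 + 1,605 + 217 + 50 = 3,827 (under)
Oct 2028–Feb 2029: 1,224 + 1,605 + 217 + 50 + 19 = 3,115 (under)
2 windows exceed the threshold.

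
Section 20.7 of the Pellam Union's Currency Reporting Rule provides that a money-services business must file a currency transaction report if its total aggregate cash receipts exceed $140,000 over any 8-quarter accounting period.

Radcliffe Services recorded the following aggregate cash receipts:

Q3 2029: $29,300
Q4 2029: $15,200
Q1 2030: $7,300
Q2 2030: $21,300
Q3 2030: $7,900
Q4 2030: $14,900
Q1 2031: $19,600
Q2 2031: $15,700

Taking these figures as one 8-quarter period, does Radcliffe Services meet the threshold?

No

Total aggregate cash receipts: $29,300 + $15,200 + $7,300 + $21,300 + $7,900 + $14,900 + $19,600 + $15,700 = $131,200.
$131,200 ≤ $140,000, so the threshold is not exceeded.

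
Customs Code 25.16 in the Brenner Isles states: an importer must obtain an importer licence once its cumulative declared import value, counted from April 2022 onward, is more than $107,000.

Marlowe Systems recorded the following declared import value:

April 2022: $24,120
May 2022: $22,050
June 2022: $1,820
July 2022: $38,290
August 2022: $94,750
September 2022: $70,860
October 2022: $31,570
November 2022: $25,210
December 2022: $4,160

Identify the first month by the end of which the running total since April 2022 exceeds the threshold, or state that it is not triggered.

August 2022

Through April 2022: $24,120
Through May 2022: $46,170
Through June 2022: $47,990
Through July 2022: $86,280
Through August 2022: $181,030 ← exceeds threshold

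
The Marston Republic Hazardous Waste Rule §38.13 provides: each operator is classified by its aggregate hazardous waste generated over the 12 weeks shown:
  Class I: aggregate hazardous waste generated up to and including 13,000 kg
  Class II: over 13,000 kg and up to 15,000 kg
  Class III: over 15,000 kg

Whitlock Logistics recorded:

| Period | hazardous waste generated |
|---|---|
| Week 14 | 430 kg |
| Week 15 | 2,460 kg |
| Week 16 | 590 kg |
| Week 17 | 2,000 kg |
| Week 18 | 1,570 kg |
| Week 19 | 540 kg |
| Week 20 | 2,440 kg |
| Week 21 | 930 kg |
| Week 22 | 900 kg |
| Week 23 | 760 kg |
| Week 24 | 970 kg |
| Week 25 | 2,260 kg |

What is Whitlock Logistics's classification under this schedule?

Class III

Aggregate hazardous waste generated: 430 kg + 2,460 kg + 590 kg + 2,000 kg + 1,570 kg + 540 kg + 2,440 kg + 930 kg + 900 kg + 760 kg + 970 kg + 2,260 kg = 15,850 kg.
15,850 kg > 15,000 kg, so Class III applies.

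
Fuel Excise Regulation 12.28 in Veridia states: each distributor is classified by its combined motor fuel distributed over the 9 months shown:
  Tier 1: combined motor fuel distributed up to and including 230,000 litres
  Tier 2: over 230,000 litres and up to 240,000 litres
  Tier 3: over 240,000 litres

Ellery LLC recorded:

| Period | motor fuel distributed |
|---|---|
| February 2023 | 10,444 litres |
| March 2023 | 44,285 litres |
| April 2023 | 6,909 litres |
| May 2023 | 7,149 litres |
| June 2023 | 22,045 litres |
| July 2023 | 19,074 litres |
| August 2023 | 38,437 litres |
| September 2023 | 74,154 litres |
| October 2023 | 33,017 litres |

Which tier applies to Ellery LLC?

Tier 3

Combined motor fuel distributed: 10,444 litres + 44,285 litres + 6,909 litres + 7,149 litres + 22,045 litres + 19,074 litres + 38,437 litres + 74,154 litres + 33,017 litres = 255,514 litres.
255,514 litres > 240,000 litres, so Tier 3 applies.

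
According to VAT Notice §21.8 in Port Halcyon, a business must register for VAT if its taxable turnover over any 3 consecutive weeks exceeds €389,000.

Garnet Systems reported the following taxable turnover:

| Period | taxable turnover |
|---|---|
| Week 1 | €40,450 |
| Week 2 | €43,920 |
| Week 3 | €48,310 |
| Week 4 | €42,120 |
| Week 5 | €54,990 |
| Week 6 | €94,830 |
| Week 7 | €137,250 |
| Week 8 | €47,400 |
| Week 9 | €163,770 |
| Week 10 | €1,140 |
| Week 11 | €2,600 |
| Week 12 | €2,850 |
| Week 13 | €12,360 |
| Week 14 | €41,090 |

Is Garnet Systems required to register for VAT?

No

Week 1–Week 3: €40,450 + €43,920 + €48,310 = €132,680 (under)
Week 2–Week 4: €43,920 + €48,310 + €42,120 = €134,350 (under)
Week 3–Week 5: €48,310 + €42,120 + €54,990 = €145,420 (under)
Week 4–Week 6: €42,120 + €54,990 + €94,830 = €191,940 (under)
Week 5–Week 7: €54,990 + €94,830 + €137,250 = €287,070 (under)
Week 6–Week 8: €94,830 + €137,250 + €47,400 = €279,480 (under)
Week 7–Week 9: €137,250 + €47,400 + €163,770 = €348,420 (under)
Week 8–Week 10: €47,400 + €163,770 + €1,140 = €212,310 (under)
Week 9–Week 11: €163,770 + €1,140 + €2,600 = €167,510 (under)
Week 10–Week 12: €1,140 + €2,600 + €2,850 = €6,590 (under)
Week 11–Week 13: €2,600 + €2,850 + €12,360 = €17,810 (under)
Week 12–Week 14: €2,850 + €12,360 + €41,090 = €56,300 (under)
No window exceeds €389,000.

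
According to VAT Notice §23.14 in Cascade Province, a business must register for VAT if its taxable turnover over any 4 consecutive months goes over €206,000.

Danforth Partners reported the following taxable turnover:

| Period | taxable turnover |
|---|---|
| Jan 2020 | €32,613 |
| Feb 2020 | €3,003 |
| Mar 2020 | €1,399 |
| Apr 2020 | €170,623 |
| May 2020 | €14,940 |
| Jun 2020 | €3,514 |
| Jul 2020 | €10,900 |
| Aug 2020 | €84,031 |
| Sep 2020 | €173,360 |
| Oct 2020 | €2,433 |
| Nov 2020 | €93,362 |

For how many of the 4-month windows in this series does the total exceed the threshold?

Jan 2020–Apr 2020: €32,613 + €3,003 + €1,399 + €170,623 = €207,638 (over)
Feb 2020–May 2020: €3,003 + €1,399 + €170,623 + €14,940 = €189,965 (under)
Mar 2020–Jun 2020: €1,399 + €170,623 + €14,940 + €3,514 = €190,476 (under)
Apr 2020–Jul 2020: €170,623 + €14,940 + €3,514 + €10,900 = €199,977 (under)
May 2020–Aug 2020: €14,940 + €3,514 + €10,900 + €84,031 = €113,385 (under)
Jun 2020–Sep 2020: €3,514 + €10,900 + €84,031 + €173,360 = €271,805 (over)
Jul 2020–Oct 2020: €10,900 + €84,031 + €173,360 + €2,433 = €270,724 (over)
Aug 2020–Nov 2020: €84,031 + €173,360 + €2,433 + €93,362 = €353,186 (over)
4 windows exceed the threshold.

4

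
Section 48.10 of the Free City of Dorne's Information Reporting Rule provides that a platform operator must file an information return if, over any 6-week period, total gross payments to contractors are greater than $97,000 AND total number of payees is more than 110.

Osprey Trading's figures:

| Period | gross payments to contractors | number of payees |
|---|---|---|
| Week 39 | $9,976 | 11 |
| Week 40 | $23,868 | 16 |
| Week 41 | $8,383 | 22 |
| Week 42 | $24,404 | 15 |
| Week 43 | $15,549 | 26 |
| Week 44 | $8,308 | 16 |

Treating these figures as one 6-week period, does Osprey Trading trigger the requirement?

Total gross payments to contractors: $9,976 + $23,868 + $8,383 + $24,404 + $15,549 + $8,308 = $90,488 (≤ $97,000).
Total number of payees: 11 + 16 + 22 + 15 + 26 + 16 = 106 (≤ 110).
The test is 'and': the rule requires both, and at least one is not exceeded.

No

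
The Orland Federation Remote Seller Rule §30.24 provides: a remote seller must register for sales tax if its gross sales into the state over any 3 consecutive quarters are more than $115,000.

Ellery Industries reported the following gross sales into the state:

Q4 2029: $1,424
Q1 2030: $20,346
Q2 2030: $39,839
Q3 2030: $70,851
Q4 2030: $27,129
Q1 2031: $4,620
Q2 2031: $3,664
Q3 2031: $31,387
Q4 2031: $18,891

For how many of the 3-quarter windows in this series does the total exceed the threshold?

2

Q4 2029–Q2 2030: $1,424 + $20,346 + $39,839 = $61,609 (under)
Q1 2030–Q3 2030: $20,346 + $39,839 + $70,851 = $131,036 (over)
Q2 2030–Q4 2030: $39,839 + $70,851 + $27,129 = $137,819 (over)
Q3 2030–Q1 2031: $70,851 + $27,129 + $4,620 = $102,600 (under)
Q4 2030–Q2 2031: $27,129 + $4,620 + $3,664 = $35,413 (under)
Q1 2031–Q3 2031: $4,620 + $3,664 + $31,387 = $39,671 (under)
Q2 2031–Q4 2031: $3,664 + $31,387 + $18,891 = $53,942 (under)
2 windows exceed the threshold.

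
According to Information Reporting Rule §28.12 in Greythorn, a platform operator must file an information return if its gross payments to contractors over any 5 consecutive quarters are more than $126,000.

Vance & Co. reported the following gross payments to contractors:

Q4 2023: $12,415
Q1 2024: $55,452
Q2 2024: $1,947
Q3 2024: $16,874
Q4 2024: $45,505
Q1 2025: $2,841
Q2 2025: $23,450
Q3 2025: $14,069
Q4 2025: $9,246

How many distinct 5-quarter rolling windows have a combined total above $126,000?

Q4 2023–Q4 2024: $12,415 + $55,452 + $1,947 + $16,874 + $45,505 = $132,193 (over)
Q1 2024–Q1 2025: $55,452 + $1,947 + $16,874 + $45,505 + $2,841 = $122,619 (under)
Q2 2024–Q2 2025: $1,947 + $16,874 + $45,505 + $2,841 + $23,450 = $90,617 (under)
Q3 2024–Q3 2025: $16,874 + $45,505 + $2,841 + $23,450 + $14,069 = $102,739 (under)
Q4 2024–Q4 2025: $45,505 + $2,841 + $23,450 + $14,069 + $9,246 = $95,111 (under)
1 window exceeds the threshold.

1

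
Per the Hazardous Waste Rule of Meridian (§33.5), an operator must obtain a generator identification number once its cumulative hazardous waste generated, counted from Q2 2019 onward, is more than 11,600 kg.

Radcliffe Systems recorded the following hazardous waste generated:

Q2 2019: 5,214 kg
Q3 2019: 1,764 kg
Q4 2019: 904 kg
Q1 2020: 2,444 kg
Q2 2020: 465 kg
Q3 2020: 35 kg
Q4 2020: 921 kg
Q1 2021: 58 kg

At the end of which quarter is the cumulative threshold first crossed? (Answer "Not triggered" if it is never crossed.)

Through Q2 2019: 5,214 kg
Through Q3 2019: 6,978 kg
Through Q4 2019: 7,882 kg
Through Q1 2020: 10,326 kg
Through Q2 2020: 10,791 kg
Through Q3 2020: 10,826 kg
Through Q4 2020: 11,747 kg ← exceeds threshold

Q4 2020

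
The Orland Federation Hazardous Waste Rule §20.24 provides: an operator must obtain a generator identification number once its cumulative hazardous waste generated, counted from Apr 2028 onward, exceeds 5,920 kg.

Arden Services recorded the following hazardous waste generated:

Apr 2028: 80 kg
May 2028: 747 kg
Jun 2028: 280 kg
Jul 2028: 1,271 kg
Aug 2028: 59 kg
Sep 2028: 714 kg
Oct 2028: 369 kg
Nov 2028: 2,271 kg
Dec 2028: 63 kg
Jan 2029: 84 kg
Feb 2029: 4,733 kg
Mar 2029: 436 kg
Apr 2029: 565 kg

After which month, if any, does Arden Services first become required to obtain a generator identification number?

Through Apr 2028: 80 kg
Through May 2028: 827 kg
Through Jun 2028: 1,107 kg
Through Jul 2028: 2,378 kg
Through Aug 2028: 2,437 kg
Through Sep 2028: 3,151 kg
Through Oct 2028: 3,520 kg
Through Nov 2028: 5,791 kg
Through Dec 2028: 5,854 kg
Through Jan 2029: 5,938 kg ← exceeds threshold

Jan 2029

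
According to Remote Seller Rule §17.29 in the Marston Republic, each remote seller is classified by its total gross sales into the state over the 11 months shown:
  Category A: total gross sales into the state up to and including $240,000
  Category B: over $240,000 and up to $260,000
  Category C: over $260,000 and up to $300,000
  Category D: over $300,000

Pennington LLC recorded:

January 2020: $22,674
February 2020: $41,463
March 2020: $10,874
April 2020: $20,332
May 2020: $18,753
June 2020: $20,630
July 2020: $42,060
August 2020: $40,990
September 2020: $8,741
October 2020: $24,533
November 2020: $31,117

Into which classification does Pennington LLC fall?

Category C

Total gross sales into the state: $22,674 + $41,463 + $10,874 + $20,332 + $18,753 + $20,630 + $42,060 + $40,990 + $8,741 + $24,533 + $31,117 = $282,167.
$260,000 < $282,167 ≤ $300,000, so Category C applies.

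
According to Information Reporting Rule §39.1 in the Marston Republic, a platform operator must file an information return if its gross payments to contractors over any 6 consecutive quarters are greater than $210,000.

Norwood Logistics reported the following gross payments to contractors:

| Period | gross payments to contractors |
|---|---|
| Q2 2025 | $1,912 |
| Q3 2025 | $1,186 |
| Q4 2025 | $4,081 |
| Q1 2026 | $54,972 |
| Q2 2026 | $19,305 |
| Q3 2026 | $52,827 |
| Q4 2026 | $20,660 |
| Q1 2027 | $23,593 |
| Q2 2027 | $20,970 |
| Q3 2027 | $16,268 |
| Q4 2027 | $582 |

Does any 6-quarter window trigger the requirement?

No

Q2 2025–Q3 2026: $1,912 + $1,186 + $4,081 + $54,972 + $19,305 + $52,827 = $134,283 (under)
Q3 2025–Q4 2026: $1,186 + $4,081 + $54,972 + $19,305 + $52,827 + $20,660 = $153,031 (under)
Q4 2025–Q1 2027: $4,081 + $54,972 + $19,305 + $52,827 + $20,660 + $23,593 = $175,438 (under)
Q1 2026–Q2 2027: $54,972 + $19,305 + $52,827 + $20,660 + $23,593 + $20,970 = $192,327 (under)
Q2 2026–Q3 2027: $19,305 + $52,827 + $20,660 + $23,593 + $20,970 + $16,268 = $153,623 (under)
Q3 2026–Q4 2027: $52,827 + $20,660 + $23,593 + $20,970 + $16,268 + $582 = $134,900 (under)
No window exceeds $210,000.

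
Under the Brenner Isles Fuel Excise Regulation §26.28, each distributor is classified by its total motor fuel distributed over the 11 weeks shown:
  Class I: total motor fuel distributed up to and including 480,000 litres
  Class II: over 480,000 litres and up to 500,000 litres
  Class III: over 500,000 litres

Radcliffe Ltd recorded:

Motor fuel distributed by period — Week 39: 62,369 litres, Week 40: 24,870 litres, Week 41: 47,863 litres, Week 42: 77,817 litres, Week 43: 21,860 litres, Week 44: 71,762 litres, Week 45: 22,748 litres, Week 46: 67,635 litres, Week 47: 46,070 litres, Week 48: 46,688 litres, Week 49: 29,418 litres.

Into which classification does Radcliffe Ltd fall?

Total motor fuel distributed: 62,369 litres + 24,870 litres + 47,863 litres + 77,817 litres + 21,860 litres + 71,762 litres + 22,748 litres + 67,635 litres + 46,070 litres + 46,688 litres + 29,418 litres = 519,100 litres.
519,100 litres > 500,000 litres, so Class III applies.

Class III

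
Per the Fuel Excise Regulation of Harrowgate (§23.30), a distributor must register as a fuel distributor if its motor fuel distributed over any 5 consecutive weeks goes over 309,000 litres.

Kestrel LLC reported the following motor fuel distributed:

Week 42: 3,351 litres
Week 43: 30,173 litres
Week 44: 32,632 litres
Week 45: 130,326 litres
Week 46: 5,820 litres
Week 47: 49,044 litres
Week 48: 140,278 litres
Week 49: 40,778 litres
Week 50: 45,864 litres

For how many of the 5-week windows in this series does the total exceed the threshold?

Week 42–Week 46: 3,351 litres + 30,173 litres + 32,632 litres + 130,326 litres + 5,820 litres = 202,302 litres (under)
Week 43–Week 47: 30,173 litres + 32,632 litres + 130,326 litres + 5,820 litres + 49,044 litres = 247,995 litres (under)
Week 44–Week 48: 32,632 litres + 130,326 litres + 5,820 litres + 49,044 litres + 140,278 litres = 358,100 litres (over)
Week 45–Week 49: 130,326 litres + 5,820 litres + 49,044 litres + 140,278 litres + 40,778 litres = 366,246 litres (over)
Week 46–Week 50: 5,820 litres + 49,044 litres + 140,278 litres + 40,778 litres + 45,864 litres = 281,784 litres (under)
2 windows exceed the threshold.

2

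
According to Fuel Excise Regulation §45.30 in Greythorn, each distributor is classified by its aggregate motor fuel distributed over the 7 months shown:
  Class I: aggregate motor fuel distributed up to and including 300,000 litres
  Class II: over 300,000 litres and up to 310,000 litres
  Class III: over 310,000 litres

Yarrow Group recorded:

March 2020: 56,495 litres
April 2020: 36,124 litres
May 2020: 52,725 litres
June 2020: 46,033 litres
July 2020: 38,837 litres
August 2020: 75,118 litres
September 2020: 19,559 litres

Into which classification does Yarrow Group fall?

Aggregate motor fuel distributed: 56,495 litres + 36,124 litres + 52,725 litres + 46,033 litres + 38,837 litres + 75,118 litres + 19,559 litres = 324,891 litres.
324,891 litres > 310,000 litres, so Class III applies.

Class III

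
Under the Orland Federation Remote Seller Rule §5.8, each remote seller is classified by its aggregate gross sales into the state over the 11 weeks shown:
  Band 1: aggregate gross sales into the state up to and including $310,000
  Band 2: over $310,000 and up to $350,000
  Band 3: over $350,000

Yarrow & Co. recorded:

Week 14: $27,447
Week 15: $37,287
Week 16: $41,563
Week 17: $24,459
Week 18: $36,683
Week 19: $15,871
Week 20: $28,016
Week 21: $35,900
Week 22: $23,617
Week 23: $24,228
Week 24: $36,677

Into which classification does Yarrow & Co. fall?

Band 2

Aggregate gross sales into the state: $27,447 + $37,287 + $41,563 + $24,459 + $36,683 + $15,871 + $28,016 + $35,900 + $23,617 + $24,228 + $36,677 = $331,748.
$310,000 < $331,748 ≤ $350,000, so Band 2 applies.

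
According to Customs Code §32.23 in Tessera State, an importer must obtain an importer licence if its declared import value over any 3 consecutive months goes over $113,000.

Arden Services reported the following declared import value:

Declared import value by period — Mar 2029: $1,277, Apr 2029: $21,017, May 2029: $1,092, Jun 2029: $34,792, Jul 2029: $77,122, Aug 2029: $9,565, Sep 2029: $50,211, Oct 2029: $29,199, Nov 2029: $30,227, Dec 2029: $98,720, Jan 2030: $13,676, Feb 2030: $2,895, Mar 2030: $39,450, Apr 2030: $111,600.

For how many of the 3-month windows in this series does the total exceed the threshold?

Mar 2029–May 2029: $1,277 + $21,017 + $1,092 = $23,386 (under)
Apr 2029–Jun 2029: $21,017 + $1,092 + $34,792 = $56,901 (under)
May 2029–Jul 2029: $1,092 + $34,792 + $77,122 = $113,006 (over)
Jun 2029–Aug 2029: $34,792 + $77,122 + $9,565 = $121,479 (over)
Jul 2029–Sep 2029: $77,122 + $9,565 + $50,211 = $136,898 (over)
Aug 2029–Oct 2029: $9,565 + $50,211 + $29,199 = $88,975 (under)
Sep 2029–Nov 2029: $50,211 + $29,199 + $30,227 = $109,637 (under)
Oct 2029–Dec 2029: $29,199 + $30,227 + $98,720 = $158,146 (over)
Nov 2029–Jan 2030: $30,227 + $98,720 + $13,676 = $142,623 (over)
Dec 2029–Feb 2030: $98,720 + $13,676 + $2,895 = $115,291 (over)
Jan 2030–Mar 2030: $13,676 + $2,895 + $39,450 = $56,021 (under)
Feb 2030–Apr 2030: $2,895 + $39,450 + $111,600 = $153,945 (over)
7 windows exceed the threshold.

7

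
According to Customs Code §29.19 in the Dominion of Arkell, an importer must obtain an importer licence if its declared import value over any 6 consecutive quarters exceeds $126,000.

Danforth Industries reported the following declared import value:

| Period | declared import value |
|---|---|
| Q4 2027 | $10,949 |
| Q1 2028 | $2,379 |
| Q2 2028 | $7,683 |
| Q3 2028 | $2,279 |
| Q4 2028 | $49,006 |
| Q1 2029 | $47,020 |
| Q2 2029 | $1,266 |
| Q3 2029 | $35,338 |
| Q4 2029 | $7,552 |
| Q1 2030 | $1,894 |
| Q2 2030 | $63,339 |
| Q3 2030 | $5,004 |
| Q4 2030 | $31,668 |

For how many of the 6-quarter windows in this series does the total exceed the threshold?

5

Q4 2027–Q1 2029: $10,949 + $2,379 + $7,683 + $2,279 + $49,006 + $47,020 = $119,316 (under)
Q1 2028–Q2 2029: $2,379 + $7,683 + $2,279 + $49,006 + $47,020 + $1,266 = $109,633 (under)
Q2 2028–Q3 2029: $7,683 + $2,279 + $49,006 + $47,020 + $1,266 + $35,338 = $142,592 (over)
Q3 2028–Q4 2029: $2,279 + $49,006 + $47,020 + $1,266 + $35,338 + $7,552 = $142,461 (over)
Q4 2028–Q1 2030: $49,006 + $47,020 + $1,266 + $35,338 + $7,552 + $1,894 = $142,076 (over)
Q1 2029–Q2 2030: $47,020 + $1,266 + $35,338 + $7,552 + $1,894 + $63,339 = $156,409 (over)
Q2 2029–Q3 2030: $1,266 + $35,338 + $7,552 + $1,894 + $63,339 + $5,004 = $114,393 (under)
Q3 2029–Q4 2030: $35,338 + $7,552 + $1,894 + $63,339 + $5,004 + $31,668 = $144,795 (over)
5 windows exceed the threshold.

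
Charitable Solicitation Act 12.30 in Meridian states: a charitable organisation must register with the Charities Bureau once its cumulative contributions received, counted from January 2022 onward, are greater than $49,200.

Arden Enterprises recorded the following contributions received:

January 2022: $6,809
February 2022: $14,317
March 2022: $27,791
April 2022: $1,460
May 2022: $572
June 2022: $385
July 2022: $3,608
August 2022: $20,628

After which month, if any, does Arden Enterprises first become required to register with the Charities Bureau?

Through January 2022: $6,809
Through February 2022: $21,126
Through March 2022: $48,917
Through April 2022: $50,377 ← exceeds threshold

April 2022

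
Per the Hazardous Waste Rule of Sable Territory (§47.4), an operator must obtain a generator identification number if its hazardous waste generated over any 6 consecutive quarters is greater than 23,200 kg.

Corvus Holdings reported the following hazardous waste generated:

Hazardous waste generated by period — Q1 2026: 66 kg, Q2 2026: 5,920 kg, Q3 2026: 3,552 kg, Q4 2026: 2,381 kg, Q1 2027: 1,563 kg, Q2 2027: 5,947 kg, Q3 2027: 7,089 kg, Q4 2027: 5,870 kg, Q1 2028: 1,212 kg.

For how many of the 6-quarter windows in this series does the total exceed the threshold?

3

Q1 2026–Q2 2027: 66 kg + 5,920 kg + 3,552 kg + 2,381 kg + 1,563 kg + 5,947 kg = 19,429 kg (under)
Q2 2026–Q3 2027: 5,920 kg + 3,552 kg + 2,381 kg + 1,563 kg + 5,947 kg + 7,089 kg = 26,452 kg (over)
Q3 2026–Q4 2027: 3,552 kg + 2,381 kg + 1,563 kg + 5,947 kg + 7,089 kg + 5,870 kg = 26,402 kg (over)
Q4 2026–Q1 2028: 2,381 kg + 1,563 kg + 5,947 kg + 7,089 kg + 5,870 kg + 1,212 kg = 24,062 kg (over)
3 windows exceed the threshold.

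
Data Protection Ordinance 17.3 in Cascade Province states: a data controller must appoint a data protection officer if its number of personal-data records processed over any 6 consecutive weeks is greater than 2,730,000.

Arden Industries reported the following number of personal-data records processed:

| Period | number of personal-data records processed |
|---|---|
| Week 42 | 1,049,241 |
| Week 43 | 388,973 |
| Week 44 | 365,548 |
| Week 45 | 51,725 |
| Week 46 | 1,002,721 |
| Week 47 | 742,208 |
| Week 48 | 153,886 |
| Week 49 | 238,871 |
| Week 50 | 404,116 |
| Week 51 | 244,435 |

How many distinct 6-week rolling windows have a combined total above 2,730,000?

Week 42–Week 47: 1,049,241 + 388,973 + 365,548 + 51,725 + 1,002,721 + 742,208 = 3,600,416 (over)
Week 43–Week 48: 388,973 + 365,548 + 51,725 + 1,002,721 + 742,208 + 153,886 = 2,705,061 (under)
Week 44–Week 49: 365,548 + 51,725 + 1,002,721 + 742,208 + 153,886 + 238,871 = 2,554,959 (under)
Week 45–Week 50: 51,725 + 1,002,721 + 742,208 + 153,886 + 238,871 + 404,116 = 2,593,527 (under)
Week 46–Week 51: 1,002,721 + 742,208 + 153,886 + 238,871 + 404,116 + 244,435 = 2,786,237 (over)
2 windows exceed the threshold.

2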